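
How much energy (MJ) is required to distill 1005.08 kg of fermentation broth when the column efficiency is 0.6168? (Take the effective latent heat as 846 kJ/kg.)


E = m * 846 / (eta * 1000)
= 1005.08 * 846 / (0.6168 * 1000)
= 1378.5630 MJ

1378.5630 MJ


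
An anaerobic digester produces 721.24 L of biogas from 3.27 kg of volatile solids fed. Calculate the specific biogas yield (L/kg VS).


Y = V / VS
= 721.24 / 3.27
= 220.5627 L/kg VS

220.5627 L/kg VS


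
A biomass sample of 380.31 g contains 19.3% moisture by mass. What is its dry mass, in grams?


Wd = Ww * (1 - MC/100)
= 380.31 * (1 - 19.3/100)
= 306.9102 g

306.9102 g


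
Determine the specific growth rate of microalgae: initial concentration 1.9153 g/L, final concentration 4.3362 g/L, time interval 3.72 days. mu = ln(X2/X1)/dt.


mu = ln(X2/X1) / dt
= ln(4.3362/1.9153) / 3.72
= 0.2197 per day

0.2197 per day


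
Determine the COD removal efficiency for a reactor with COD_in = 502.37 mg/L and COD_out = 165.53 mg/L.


eta = (COD_in - COD_out) / COD_in * 100
= (502.37 - 165.53) / 502.37 * 100
= 67.0502%

67.0502%


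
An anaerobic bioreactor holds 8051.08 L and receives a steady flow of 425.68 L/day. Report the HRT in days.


HRT = V / Q
= 8051.08 / 425.68
= 18.9135 days

18.9135 days


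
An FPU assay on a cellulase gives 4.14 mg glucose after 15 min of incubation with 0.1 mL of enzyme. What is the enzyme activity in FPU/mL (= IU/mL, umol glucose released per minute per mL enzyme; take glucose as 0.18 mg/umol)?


Activity = glucose_mg / (0.18 mg/umol * V_mL * t_min)
= 4.14 / (0.18 * 0.1 * 15)
= 15.3333 FPU/mL

15.3333 FPU/mL


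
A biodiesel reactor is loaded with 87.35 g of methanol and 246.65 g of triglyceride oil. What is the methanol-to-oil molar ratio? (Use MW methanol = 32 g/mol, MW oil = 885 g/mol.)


Molar ratio = n_MeOH / n_oil = (MeOH/32) / (oil/885) = (MeOH * 885) / (32 * oil)
= (87.35 * 885) / (32 * 246.65)
= 9.7943

9.7943


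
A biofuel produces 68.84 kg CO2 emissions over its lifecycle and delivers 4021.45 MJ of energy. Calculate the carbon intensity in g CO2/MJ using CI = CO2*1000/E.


CI = CO2 * 1000 / E
= 68.84 * 1000 / 4021.45
= 17.1182 g CO2/MJ

17.1182 g CO2/MJ


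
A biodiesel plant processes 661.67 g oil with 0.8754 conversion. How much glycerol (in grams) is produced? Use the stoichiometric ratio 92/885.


glycerol = oil * conv * (92/885)
= 661.67 * 0.8754 * 92 / 885
= 60.2133 g

60.2133 g


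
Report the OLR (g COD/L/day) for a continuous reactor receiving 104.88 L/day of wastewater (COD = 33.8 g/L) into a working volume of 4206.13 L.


OLR = Q * S / V
= 104.88 * 33.8 / 4206.13
= 0.8428 g/L/day

0.8428 g/L/day


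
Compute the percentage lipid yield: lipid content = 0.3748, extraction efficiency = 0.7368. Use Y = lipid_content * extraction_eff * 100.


Y = lipid_content * extraction_eff * 100
= 0.3748 * 0.7368 * 100
= 27.6153%

27.6153%


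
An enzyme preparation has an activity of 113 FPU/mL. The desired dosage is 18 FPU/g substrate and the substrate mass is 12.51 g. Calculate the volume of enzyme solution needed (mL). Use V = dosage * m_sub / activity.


V = dosage * m_sub / activity
V = 18 * 12.51 / 113
V = 1.9927 mL

1.9927 mL


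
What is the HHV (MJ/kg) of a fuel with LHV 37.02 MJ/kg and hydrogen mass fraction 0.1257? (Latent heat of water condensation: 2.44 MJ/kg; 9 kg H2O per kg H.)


HHV = LHV + H_frac * 9 * 2.44
= 37.02 + 0.1257 * 9 * 2.44
= 39.7804 MJ/kg

39.7804 MJ/kg


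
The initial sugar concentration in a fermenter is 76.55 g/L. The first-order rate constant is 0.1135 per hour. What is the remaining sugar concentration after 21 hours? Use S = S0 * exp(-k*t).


S = S0 * exp(-k * t)
S = 76.55 * exp(-0.1135 * 21)
S = 7.0600 g/L

7.0600 g/L


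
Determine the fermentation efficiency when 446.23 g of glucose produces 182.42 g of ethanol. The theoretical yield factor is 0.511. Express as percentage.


Fermentation efficiency = (actual / (0.511 * glucose)) * 100
= (182.42 / (0.511 * 446.23)) * 100
= 80.0005%

80.0005%


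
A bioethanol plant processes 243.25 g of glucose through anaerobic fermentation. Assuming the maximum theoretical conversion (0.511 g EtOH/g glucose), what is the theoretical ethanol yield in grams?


Theoretical ethanol yield: m_EtOH = 0.511 * m_glucose
m_EtOH = 0.511 * 243.25 = 124.3008 g

124.3008 g


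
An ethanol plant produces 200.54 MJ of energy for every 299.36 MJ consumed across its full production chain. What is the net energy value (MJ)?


NEV = E_out - E_in
= 200.54 - 299.36
= -98.8200 MJ

-98.8200 MJ


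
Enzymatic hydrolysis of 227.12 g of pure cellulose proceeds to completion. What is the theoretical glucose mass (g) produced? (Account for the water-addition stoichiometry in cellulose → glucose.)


glucose = cellulose * 180/162
= 227.12 * 180/162
= 252.3556 g

252.3556 g


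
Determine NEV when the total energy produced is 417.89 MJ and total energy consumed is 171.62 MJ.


NEV = E_out - E_in
= 417.89 - 171.62
= 246.2700 MJ

246.2700 MJ


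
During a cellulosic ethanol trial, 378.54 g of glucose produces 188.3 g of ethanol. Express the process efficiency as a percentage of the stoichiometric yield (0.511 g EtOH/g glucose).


Fermentation efficiency = (actual / (0.511 * glucose)) * 100
= (188.3 / (0.511 * 378.54)) * 100
= 97.3459%

97.3459%


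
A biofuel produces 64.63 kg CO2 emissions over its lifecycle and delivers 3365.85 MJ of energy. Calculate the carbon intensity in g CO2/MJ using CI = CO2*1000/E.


CI = CO2 * 1000 / E
= 64.63 * 1000 / 3365.85
= 19.2017 g CO2/MJ

19.2017 g CO2/MJ


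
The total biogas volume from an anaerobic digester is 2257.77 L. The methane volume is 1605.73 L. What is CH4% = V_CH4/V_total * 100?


CH4% = V_CH4 / V_total * 100
= 1605.73 / 2257.77 * 100
= 71.1202%

71.1202%


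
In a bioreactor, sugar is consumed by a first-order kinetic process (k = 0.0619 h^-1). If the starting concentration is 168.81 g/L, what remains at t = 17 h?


S = S0 * exp(-k * t)
S = 168.81 * exp(-0.0619 * 17)
S = 58.9373 g/L

58.9373 g/L


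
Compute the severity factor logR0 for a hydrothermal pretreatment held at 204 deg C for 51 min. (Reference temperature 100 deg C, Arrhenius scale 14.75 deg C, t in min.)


logR0 = log10(t * exp((T - 100) / 14.75))
= log10(51 * exp((204 - 100) / 14.75))
= 4.7697

4.7697


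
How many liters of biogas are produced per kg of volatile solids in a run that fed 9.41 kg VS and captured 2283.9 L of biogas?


Y = V / VS
= 2283.9 / 9.41
= 242.7099 L/kg VS

242.7099 L/kg VS


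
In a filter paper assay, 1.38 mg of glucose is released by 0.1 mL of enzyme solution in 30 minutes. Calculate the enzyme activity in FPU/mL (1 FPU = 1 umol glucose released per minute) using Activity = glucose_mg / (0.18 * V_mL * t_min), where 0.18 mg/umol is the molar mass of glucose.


Activity = glucose_mg / (0.18 mg/umol * V_mL * t_min)
= 1.38 / (0.18 * 0.1 * 30)
= 2.5556 FPU/mL

2.5556 FPU/mL


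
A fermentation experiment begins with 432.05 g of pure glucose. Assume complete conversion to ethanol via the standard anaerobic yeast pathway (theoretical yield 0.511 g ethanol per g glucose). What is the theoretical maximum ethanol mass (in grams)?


Theoretical ethanol yield: m_EtOH = 0.511 * m_glucose
m_EtOH = 0.511 * 432.05 = 220.7776 g

220.7776 g


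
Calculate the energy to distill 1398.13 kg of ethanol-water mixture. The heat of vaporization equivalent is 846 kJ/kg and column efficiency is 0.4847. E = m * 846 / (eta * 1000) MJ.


E = m * 846 / (eta * 1000)
= 1398.13 * 846 / (0.4847 * 1000)
= 2440.3094 MJ

2440.3094 MJ


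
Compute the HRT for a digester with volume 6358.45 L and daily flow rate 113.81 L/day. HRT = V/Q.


HRT = V / Q
= 6358.45 / 113.81
= 55.8690 days

55.8690 days


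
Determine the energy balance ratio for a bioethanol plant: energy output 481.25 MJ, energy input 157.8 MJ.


EROI = E_out / E_in
= 481.25 / 157.8
= 3.0497

3.0497


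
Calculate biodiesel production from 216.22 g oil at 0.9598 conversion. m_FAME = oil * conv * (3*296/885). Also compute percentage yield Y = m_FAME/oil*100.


m_FAME = oil * conv * (3 * 296 / 885) = oil * conv * (888/885)
= 216.22 * 0.9598 * 888 / 885
= 208.2314 g
Y = m_FAME / oil * 100 = conv * (888/885) * 100
= 0.9598 * 888 / 885 * 100
= 96.31%

208.2314 g FAME; Y = 96.31%


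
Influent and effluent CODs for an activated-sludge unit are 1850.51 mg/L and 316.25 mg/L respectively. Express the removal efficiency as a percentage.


eta = (COD_in - COD_out) / COD_in * 100
= (1850.51 - 316.25) / 1850.51 * 100
= 82.9101%

82.9101%


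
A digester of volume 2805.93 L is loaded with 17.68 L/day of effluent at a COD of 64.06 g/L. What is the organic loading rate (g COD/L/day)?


OLR = Q * S / V
= 17.68 * 64.06 / 2805.93
= 0.4036 g/L/day

0.4036 g/L/day


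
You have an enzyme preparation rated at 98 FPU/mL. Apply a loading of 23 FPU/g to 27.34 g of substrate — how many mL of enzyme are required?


V = dosage * m_sub / activity
V = 23 * 27.34 / 98
V = 6.4165 mL

6.4165 mL


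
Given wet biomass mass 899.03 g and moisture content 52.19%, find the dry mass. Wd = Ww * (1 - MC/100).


Wd = Ww * (1 - MC/100)
= 899.03 * (1 - 52.19/100)
= 429.8262 g

429.8262 g


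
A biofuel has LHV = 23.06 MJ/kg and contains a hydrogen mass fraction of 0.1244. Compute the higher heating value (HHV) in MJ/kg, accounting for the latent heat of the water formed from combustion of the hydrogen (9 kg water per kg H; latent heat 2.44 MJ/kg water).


HHV = LHV + H_frac * 9 * 2.44
= 23.06 + 0.1244 * 9 * 2.44
= 25.7918 MJ/kg

25.7918 MJ/kg


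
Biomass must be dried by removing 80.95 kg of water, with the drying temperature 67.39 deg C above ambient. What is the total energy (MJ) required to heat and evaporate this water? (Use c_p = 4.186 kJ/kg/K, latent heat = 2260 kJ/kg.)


E = m_water * (4.186 * dT + 2260) / 1000
= 80.95 * (4.186 * 67.39 + 2260) / 1000
= 205.7826 MJ

205.7826 MJ


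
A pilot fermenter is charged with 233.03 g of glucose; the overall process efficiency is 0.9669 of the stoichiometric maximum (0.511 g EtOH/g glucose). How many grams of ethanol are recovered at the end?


Actual ethanol: m = 0.511 * 233.03 * 0.9669
m = 115.1368 g

115.1368 g


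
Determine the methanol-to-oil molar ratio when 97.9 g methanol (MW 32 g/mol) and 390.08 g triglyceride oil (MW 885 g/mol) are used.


Molar ratio = n_MeOH / n_oil = (MeOH/32) / (oil/885) = (MeOH * 885) / (32 * oil)
= (97.9 * 885) / (32 * 390.08)
= 6.9410

6.9410


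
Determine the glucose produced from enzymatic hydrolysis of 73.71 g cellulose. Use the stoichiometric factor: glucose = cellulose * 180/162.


glucose = cellulose * 180/162
= 73.71 * 180/162
= 81.9000 g

81.9000 g


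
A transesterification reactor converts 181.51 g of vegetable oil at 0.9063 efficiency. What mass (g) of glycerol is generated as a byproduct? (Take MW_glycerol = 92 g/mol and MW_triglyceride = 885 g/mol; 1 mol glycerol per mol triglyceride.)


glycerol = oil * conv * (92/885)
= 181.51 * 0.9063 * 92 / 885
= 17.1008 g

17.1008 g


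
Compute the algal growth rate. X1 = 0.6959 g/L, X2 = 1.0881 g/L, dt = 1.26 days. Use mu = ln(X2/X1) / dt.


mu = ln(X2/X1) / dt
= ln(1.0881/0.6959) / 1.26
= 0.3547 per day

0.3547 per day


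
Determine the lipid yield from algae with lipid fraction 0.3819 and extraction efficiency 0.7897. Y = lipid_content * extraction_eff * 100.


Y = lipid_content * extraction_eff * 100
= 0.3819 * 0.7897 * 100
= 30.1586%

30.1586%


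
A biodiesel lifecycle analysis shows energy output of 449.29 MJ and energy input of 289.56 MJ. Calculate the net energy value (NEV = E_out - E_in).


NEV = E_out - E_in
= 449.29 - 289.56
= 159.7300 MJ

159.7300 MJ


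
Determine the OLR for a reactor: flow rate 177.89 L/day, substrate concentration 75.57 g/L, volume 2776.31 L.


OLR = Q * S / V
= 177.89 * 75.57 / 2776.31
= 4.8421 g/L/day

4.8421 g/L/day


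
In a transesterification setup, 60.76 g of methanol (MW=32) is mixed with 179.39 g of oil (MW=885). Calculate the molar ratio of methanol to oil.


Molar ratio = n_MeOH / n_oil = (MeOH/32) / (oil/885) = (MeOH * 885) / (32 * oil)
= (60.76 * 885) / (32 * 179.39)
= 9.3673

9.3673


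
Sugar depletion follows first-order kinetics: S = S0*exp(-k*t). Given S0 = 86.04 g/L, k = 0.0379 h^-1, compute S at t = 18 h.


S = S0 * exp(-k * t)
S = 86.04 * exp(-0.0379 * 18)
S = 43.4935 g/L

43.4935 g/L


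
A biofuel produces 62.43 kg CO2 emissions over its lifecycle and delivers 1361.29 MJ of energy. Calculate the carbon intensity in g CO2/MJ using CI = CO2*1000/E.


CI = CO2 * 1000 / E
= 62.43 * 1000 / 1361.29
= 45.8609 g CO2/MJ

45.8609 g CO2/MJ


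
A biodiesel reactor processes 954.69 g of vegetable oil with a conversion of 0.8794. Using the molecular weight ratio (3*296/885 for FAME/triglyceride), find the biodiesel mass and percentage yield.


m_FAME = oil * conv * (3 * 296 / 885) = oil * conv * (888/885)
= 954.69 * 0.8794 * 888 / 885
= 842.4003 g
Y = m_FAME / oil * 100 = conv * (888/885) * 100
= 0.8794 * 888 / 885 * 100
= 88.24%

842.4003 g FAME; Y = 88.24%


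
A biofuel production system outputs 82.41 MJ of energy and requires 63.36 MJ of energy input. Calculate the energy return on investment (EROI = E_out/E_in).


EROI = E_out / E_in
= 82.41 / 63.36
= 1.3007

1.3007


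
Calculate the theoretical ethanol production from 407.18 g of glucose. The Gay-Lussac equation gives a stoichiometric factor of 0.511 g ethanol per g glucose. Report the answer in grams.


Theoretical ethanol yield: m_EtOH = 0.511 * m_glucose
m_EtOH = 0.511 * 407.18 = 208.0690 g

208.0690 g


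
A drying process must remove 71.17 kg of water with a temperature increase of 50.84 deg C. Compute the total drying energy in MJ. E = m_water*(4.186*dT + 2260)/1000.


E = m_water * (4.186 * dT + 2260) / 1000
= 71.17 * (4.186 * 50.84 + 2260) / 1000
= 175.9903 MJ

175.9903 MJ


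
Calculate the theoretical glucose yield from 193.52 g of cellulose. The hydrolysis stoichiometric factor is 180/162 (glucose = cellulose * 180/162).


glucose = cellulose * 180/162
= 193.52 * 180/162
= 215.0222 g

215.0222 g


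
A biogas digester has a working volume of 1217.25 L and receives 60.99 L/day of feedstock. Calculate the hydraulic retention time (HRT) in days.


HRT = V / Q
= 1217.25 / 60.99
= 19.9582 days

19.9582 days


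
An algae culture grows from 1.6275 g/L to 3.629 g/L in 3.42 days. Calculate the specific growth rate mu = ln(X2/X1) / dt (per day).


mu = ln(X2/X1) / dt
= ln(3.629/1.6275) / 3.42
= 0.2345 per day

0.2345 per day


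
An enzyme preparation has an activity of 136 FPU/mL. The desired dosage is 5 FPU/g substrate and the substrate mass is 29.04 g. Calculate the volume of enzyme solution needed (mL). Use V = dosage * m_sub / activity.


V = dosage * m_sub / activity
V = 5 * 29.04 / 136
V = 1.0676 mL

1.0676 mL


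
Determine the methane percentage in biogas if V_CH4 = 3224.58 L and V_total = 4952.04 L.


CH4% = V_CH4 / V_total * 100
= 3224.58 / 4952.04 * 100
= 65.1162%

65.1162%


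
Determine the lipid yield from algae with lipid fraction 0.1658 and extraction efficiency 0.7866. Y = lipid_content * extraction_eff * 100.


Y = lipid_content * extraction_eff * 100
= 0.1658 * 0.7866 * 100
= 13.0418%

13.0418%


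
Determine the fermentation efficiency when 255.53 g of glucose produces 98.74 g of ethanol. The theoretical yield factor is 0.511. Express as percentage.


Fermentation efficiency = (actual / (0.511 * glucose)) * 100
= (98.74 / (0.511 * 255.53)) * 100
= 75.6189%

75.6189%


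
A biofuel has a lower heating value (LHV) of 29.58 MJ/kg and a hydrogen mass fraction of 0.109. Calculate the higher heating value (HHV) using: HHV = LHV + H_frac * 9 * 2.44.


HHV = LHV + H_frac * 9 * 2.44
= 29.58 + 0.109 * 9 * 2.44
= 31.9736 MJ/kg

31.9736 MJ/kg


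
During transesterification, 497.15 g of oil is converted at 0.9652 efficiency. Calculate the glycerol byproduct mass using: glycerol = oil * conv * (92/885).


glycerol = oil * conv * (92/885)
= 497.15 * 0.9652 * 92 / 885
= 49.8826 g

49.8826 g


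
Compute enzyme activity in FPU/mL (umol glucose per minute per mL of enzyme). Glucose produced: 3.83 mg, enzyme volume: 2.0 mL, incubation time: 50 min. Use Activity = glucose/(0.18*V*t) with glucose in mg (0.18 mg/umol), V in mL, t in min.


Activity = glucose_mg / (0.18 mg/umol * V_mL * t_min)
= 3.83 / (0.18 * 2.0 * 50)
= 0.2128 FPU/mL

0.2128 FPU/mL


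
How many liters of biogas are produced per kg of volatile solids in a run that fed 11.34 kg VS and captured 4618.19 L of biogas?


Y = V / VS
= 4618.19 / 11.34
= 407.2478 L/kg VS

407.2478 L/kg VS


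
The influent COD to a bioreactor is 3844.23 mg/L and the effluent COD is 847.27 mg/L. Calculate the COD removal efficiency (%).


eta = (COD_in - COD_out) / COD_in * 100
= (3844.23 - 847.27) / 3844.23 * 100
= 77.9600%

77.9600%


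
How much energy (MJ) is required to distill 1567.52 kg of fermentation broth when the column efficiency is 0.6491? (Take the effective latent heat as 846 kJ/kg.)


E = m * 846 / (eta * 1000)
= 1567.52 * 846 / (0.6491 * 1000)
= 2043.0164 MJ

2043.0164 MJ


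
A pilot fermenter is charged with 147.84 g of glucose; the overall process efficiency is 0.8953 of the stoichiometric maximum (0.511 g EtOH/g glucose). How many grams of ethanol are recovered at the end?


Actual ethanol: m = 0.511 * 147.84 * 0.8953
m = 67.6365 g

67.6365 g


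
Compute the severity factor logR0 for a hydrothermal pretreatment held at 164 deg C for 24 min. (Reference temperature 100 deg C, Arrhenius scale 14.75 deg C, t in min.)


logR0 = log10(t * exp((T - 100) / 14.75))
= log10(24 * exp((164 - 100) / 14.75))
= 3.2646

3.2646


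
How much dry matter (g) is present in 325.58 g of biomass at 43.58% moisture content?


Wd = Ww * (1 - MC/100)
= 325.58 * (1 - 43.58/100)
= 183.6922 g

183.6922 g


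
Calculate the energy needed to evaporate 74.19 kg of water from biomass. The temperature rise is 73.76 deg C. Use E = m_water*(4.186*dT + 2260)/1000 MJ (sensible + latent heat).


E = m_water * (4.186 * dT + 2260) / 1000
= 74.19 * (4.186 * 73.76 + 2260) / 1000
= 190.5763 MJ

190.5763 MJ


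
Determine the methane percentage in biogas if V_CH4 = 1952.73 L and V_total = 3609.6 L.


CH4% = V_CH4 / V_total * 100
= 1952.73 / 3609.6 * 100
= 54.0982%

54.0982%


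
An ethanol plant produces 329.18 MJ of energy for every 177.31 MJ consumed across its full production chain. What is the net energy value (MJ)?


NEV = E_out - E_in
= 329.18 - 177.31
= 151.8700 MJ

151.8700 MJ


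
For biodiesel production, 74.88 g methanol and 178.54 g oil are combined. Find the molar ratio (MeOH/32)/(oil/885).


Molar ratio = n_MeOH / n_oil = (MeOH/32) / (oil/885) = (MeOH * 885) / (32 * oil)
= (74.88 * 885) / (32 * 178.54)
= 11.5991

11.5991


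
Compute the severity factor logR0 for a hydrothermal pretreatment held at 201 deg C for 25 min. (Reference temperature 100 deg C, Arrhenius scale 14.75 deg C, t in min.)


logR0 = log10(t * exp((T - 100) / 14.75))
= log10(25 * exp((201 - 100) / 14.75))
= 4.3718

4.3718


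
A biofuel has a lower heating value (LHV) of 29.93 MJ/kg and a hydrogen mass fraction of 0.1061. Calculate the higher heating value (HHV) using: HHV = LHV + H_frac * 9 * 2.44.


HHV = LHV + H_frac * 9 * 2.44
= 29.93 + 0.1061 * 9 * 2.44
= 32.2600 MJ/kg

32.2600 MJ/kg


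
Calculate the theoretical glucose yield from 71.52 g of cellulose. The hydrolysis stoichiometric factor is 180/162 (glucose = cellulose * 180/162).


glucose = cellulose * 180/162
= 71.52 * 180/162
= 79.4667 g

79.4667 g


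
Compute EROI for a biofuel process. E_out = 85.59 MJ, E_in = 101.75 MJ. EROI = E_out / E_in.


EROI = E_out / E_in
= 85.59 / 101.75
= 0.8412

0.8412


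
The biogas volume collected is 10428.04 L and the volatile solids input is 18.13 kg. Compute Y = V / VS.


Y = V / VS
= 10428.04 / 18.13
= 575.1815 L/kg VS

575.1815 L/kg VS


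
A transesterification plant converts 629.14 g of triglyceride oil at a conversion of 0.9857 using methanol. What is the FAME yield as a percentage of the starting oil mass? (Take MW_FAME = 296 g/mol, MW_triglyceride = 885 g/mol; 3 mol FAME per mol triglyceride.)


m_FAME = oil * conv * (3 * 296 / 885) = oil * conv * (888/885)
= 629.14 * 0.9857 * 888 / 885
= 622.2455 g
Y = m_FAME / oil * 100 = conv * (888/885) * 100
= 0.9857 * 888 / 885 * 100
= 98.90%

98.90%


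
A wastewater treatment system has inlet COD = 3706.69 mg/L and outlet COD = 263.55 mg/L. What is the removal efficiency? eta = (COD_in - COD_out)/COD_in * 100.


eta = (COD_in - COD_out) / COD_in * 100
= (3706.69 - 263.55) / 3706.69 * 100
= 92.8899%

92.8899%


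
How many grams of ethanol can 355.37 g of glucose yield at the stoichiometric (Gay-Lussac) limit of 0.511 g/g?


Theoretical ethanol yield: m_EtOH = 0.511 * m_glucose
m_EtOH = 0.511 * 355.37 = 181.5941 g

181.5941 g


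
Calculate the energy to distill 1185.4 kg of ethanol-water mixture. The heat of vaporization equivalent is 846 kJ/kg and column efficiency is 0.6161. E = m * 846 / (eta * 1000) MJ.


E = m * 846 / (eta * 1000)
= 1185.4 * 846 / (0.6161 * 1000)
= 1627.7364 MJ

1627.7364 MJ


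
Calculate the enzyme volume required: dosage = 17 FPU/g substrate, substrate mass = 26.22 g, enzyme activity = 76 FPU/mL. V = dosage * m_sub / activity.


V = dosage * m_sub / activity
V = 17 * 26.22 / 76
V = 5.8650 mL

5.8650 mL


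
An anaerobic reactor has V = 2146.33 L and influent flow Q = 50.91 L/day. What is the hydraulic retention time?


HRT = V / Q
= 2146.33 / 50.91
= 42.1593 days

42.1593 days


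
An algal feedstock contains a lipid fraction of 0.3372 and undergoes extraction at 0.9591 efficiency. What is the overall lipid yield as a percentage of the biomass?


Y = lipid_content * extraction_eff * 100
= 0.3372 * 0.9591 * 100
= 32.3409%

32.3409%


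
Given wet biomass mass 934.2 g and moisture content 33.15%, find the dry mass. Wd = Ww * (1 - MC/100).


Wd = Ww * (1 - MC/100)
= 934.2 * (1 - 33.15/100)
= 624.5127 g

624.5127 g


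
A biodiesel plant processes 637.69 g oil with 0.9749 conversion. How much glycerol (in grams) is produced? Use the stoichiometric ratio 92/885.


glycerol = oil * conv * (92/885)
= 637.69 * 0.9749 * 92 / 885
= 64.6270 g

64.6270 g


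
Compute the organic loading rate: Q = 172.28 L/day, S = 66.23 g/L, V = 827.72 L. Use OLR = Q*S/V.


OLR = Q * S / V
= 172.28 * 66.23 / 827.72
= 13.7850 g/L/day

13.7850 g/L/day


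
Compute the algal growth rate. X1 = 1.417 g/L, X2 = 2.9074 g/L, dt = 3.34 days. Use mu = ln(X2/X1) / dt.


mu = ln(X2/X1) / dt
= ln(2.9074/1.417) / 3.34
= 0.2152 per day

0.2152 per day


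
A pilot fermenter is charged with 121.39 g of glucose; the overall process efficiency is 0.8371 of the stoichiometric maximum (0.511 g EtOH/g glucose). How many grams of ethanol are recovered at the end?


Actual ethanol: m = 0.511 * 121.39 * 0.8371
m = 51.9256 g

51.9256 g


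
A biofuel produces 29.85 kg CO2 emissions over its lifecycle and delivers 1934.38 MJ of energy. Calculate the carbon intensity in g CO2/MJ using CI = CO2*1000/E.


CI = CO2 * 1000 / E
= 29.85 * 1000 / 1934.38
= 15.4313 g CO2/MJ

15.4313 g CO2/MJ


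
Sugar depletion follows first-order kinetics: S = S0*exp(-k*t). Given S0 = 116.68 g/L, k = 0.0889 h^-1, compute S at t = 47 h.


S = S0 * exp(-k * t)
S = 116.68 * exp(-0.0889 * 47)
S = 1.7881 g/L

1.7881 g/L


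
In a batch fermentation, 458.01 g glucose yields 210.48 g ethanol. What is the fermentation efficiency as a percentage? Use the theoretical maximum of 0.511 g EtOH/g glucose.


Fermentation efficiency = (actual / (0.511 * glucose)) * 100
= (210.48 / (0.511 * 458.01)) * 100
= 89.9321%

89.9321%


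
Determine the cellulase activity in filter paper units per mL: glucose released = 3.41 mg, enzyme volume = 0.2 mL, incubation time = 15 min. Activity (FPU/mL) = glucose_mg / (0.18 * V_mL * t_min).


Activity = glucose_mg / (0.18 mg/umol * V_mL * t_min)
= 3.41 / (0.18 * 0.2 * 15)
= 6.3148 FPU/mL

6.3148 FPU/mL


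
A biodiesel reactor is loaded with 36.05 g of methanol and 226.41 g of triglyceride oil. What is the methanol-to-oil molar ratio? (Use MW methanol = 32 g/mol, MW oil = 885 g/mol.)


Molar ratio = n_MeOH / n_oil = (MeOH/32) / (oil/885) = (MeOH * 885) / (32 * oil)
= (36.05 * 885) / (32 * 226.41)
= 4.4036

4.4036


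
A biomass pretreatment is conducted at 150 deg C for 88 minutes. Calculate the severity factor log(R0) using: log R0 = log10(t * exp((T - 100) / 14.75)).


logR0 = log10(t * exp((T - 100) / 14.75))
= log10(88 * exp((150 - 100) / 14.75))
= 3.4167

3.4167


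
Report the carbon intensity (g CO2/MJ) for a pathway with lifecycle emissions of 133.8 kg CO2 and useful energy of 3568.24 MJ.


CI = CO2 * 1000 / E
= 133.8 * 1000 / 3568.24
= 37.4975 g CO2/MJ

37.4975 g CO2/MJ


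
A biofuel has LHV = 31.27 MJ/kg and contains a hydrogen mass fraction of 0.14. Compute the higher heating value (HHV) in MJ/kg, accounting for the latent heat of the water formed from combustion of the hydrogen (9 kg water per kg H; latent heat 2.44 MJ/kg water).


HHV = LHV + H_frac * 9 * 2.44
= 31.27 + 0.14 * 9 * 2.44
= 34.3444 MJ/kg

34.3444 MJ/kg


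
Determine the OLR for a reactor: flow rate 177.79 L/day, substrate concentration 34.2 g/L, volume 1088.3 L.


OLR = Q * S / V
= 177.79 * 34.2 / 1088.3
= 5.5871 g/L/day

5.5871 g/L/day


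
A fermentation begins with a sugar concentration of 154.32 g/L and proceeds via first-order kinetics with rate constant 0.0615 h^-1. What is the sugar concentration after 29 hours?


S = S0 * exp(-k * t)
S = 154.32 * exp(-0.0615 * 29)
S = 25.9333 g/L

25.9333 g/L


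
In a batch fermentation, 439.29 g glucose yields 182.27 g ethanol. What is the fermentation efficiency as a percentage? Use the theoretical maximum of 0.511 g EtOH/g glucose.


Fermentation efficiency = (actual / (0.511 * glucose)) * 100
= (182.27 / (0.511 * 439.29)) * 100
= 81.1976%

81.1976%


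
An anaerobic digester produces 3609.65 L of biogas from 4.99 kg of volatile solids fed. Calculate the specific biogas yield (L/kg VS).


Y = V / VS
= 3609.65 / 4.99
= 723.3768 L/kg VS

723.3768 L/kg VS


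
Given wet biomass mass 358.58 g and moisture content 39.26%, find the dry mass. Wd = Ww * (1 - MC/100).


Wd = Ww * (1 - MC/100)
= 358.58 * (1 - 39.26/100)
= 217.8015 g

217.8015 g


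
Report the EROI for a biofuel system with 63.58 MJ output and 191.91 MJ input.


EROI = E_out / E_in
= 63.58 / 191.91
= 0.3313

0.3313


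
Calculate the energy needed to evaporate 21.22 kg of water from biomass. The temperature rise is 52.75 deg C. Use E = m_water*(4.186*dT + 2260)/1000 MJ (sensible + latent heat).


E = m_water * (4.186 * dT + 2260) / 1000
= 21.22 * (4.186 * 52.75 + 2260) / 1000
= 52.6428 MJ

52.6428 MJ


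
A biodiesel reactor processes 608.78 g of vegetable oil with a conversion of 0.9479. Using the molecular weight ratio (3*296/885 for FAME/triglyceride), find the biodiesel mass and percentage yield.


m_FAME = oil * conv * (3 * 296 / 885) = oil * conv * (888/885)
= 608.78 * 0.9479 * 888 / 885
= 579.0187 g
Y = m_FAME / oil * 100 = conv * (888/885) * 100
= 0.9479 * 888 / 885 * 100
= 95.11%

579.0187 g FAME; Y = 95.11%


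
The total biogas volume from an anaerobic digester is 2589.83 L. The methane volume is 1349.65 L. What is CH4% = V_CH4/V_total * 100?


CH4% = V_CH4 / V_total * 100
= 1349.65 / 2589.83 * 100
= 52.1135%

52.1135%


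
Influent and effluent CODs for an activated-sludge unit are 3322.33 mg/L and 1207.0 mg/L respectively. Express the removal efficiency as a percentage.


eta = (COD_in - COD_out) / COD_in * 100
= (3322.33 - 1207.0) / 3322.33 * 100
= 63.6701%

63.6701%


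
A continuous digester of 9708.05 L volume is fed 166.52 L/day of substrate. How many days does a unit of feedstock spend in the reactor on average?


HRT = V / Q
= 9708.05 / 166.52
= 58.2996 days

58.2996 days


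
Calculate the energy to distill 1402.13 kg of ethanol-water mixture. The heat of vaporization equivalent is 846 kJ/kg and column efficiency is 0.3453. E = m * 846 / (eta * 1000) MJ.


E = m * 846 / (eta * 1000)
= 1402.13 * 846 / (0.3453 * 1000)
= 3435.2794 MJ

3435.2794 MJ


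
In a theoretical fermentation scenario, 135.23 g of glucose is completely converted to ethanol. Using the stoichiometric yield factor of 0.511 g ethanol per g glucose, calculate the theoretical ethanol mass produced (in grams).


Theoretical ethanol yield: m_EtOH = 0.511 * m_glucose
m_EtOH = 0.511 * 135.23 = 69.1025 g

69.1025 g


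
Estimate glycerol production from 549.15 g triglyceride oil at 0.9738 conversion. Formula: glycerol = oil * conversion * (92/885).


glycerol = oil * conv * (92/885)
= 549.15 * 0.9738 * 92 / 885
= 55.5911 g

55.5911 g


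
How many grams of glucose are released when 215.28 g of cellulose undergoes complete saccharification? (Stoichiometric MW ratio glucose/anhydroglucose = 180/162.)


glucose = cellulose * 180/162
= 215.28 * 180/162
= 239.2000 g

239.2000 g


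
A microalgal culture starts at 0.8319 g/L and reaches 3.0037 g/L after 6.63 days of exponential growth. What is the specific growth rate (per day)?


mu = ln(X2/X1) / dt
= ln(3.0037/0.8319) / 6.63
= 0.1936 per day

0.1936 per day


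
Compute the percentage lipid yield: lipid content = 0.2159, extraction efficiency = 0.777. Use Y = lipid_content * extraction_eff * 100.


Y = lipid_content * extraction_eff * 100
= 0.2159 * 0.777 * 100
= 16.7754%

16.7754%


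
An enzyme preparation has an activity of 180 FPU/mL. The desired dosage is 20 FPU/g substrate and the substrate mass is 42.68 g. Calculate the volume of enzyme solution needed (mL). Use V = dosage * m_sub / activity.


V = dosage * m_sub / activity
V = 20 * 42.68 / 180
V = 4.7422 mL

4.7422 mL


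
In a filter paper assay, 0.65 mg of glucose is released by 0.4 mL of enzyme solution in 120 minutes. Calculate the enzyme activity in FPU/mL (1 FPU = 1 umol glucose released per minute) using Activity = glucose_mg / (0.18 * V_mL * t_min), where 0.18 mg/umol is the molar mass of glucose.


Activity = glucose_mg / (0.18 mg/umol * V_mL * t_min)
= 0.65 / (0.18 * 0.4 * 120)
= 0.0752 FPU/mL

0.0752 FPU/mL


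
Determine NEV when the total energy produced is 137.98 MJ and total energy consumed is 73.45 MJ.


NEV = E_out - E_in
= 137.98 - 73.45
= 64.5300 MJ

64.5300 MJ


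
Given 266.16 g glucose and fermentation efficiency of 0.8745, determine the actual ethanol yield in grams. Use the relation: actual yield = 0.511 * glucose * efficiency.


Actual ethanol: m = 0.511 * 266.16 * 0.8745
m = 118.9388 g

118.9388 g


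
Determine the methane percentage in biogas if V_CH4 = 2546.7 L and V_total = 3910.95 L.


CH4% = V_CH4 / V_total * 100
= 2546.7 / 3910.95 * 100
= 65.1172%

65.1172%


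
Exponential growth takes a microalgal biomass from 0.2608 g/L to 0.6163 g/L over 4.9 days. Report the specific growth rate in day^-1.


mu = ln(X2/X1) / dt
= ln(0.6163/0.2608) / 4.9
= 0.1755 per day

0.1755 per day


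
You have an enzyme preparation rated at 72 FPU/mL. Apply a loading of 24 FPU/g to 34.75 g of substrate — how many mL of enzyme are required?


V = dosage * m_sub / activity
V = 24 * 34.75 / 72
V = 11.5833 mL

11.5833 mL


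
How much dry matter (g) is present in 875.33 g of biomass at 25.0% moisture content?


Wd = Ww * (1 - MC/100)
= 875.33 * (1 - 25.0/100)
= 656.4975 g

656.4975 g


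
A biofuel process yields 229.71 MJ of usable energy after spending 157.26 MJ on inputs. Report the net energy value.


NEV = E_out - E_in
= 229.71 - 157.26
= 72.4500 MJ

72.4500 MJ


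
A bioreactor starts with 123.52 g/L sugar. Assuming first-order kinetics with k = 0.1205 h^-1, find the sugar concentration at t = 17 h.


S = S0 * exp(-k * t)
S = 123.52 * exp(-0.1205 * 17)
S = 15.9252 g/L

15.9252 g/L


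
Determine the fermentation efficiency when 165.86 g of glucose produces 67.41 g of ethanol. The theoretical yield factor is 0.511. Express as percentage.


Fermentation efficiency = (actual / (0.511 * glucose)) * 100
= (67.41 / (0.511 * 165.86)) * 100
= 79.5356%

79.5356%


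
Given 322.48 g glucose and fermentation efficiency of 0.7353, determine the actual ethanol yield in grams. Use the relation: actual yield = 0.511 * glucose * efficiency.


Actual ethanol: m = 0.511 * 322.48 * 0.7353
m = 121.1681 g

121.1681 g


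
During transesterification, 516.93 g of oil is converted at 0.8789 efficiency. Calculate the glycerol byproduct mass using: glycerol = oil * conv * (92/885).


glycerol = oil * conv * (92/885)
= 516.93 * 0.8789 * 92 / 885
= 47.2298 g

47.2298 g


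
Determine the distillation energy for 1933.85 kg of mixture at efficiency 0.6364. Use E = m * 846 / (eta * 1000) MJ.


E = m * 846 / (eta * 1000)
= 1933.85 * 846 / (0.6364 * 1000)
= 2570.7685 MJ

2570.7685 MJ


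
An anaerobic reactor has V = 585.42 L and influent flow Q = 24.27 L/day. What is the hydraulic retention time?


HRT = V / Q
= 585.42 / 24.27
= 24.1211 days

24.1211 days


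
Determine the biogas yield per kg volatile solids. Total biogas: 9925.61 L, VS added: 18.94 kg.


Y = V / VS
= 9925.61 / 18.94
= 524.0554 L/kg VS

524.0554 L/kg VS


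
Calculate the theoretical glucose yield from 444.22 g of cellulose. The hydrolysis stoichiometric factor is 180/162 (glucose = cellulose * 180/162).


glucose = cellulose * 180/162
= 444.22 * 180/162
= 493.5778 g

493.5778 g


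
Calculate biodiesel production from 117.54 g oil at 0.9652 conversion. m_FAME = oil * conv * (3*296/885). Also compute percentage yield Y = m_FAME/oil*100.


m_FAME = oil * conv * (3 * 296 / 885) = oil * conv * (888/885)
= 117.54 * 0.9652 * 888 / 885
= 113.8342 g
Y = m_FAME / oil * 100 = conv * (888/885) * 100
= 0.9652 * 888 / 885 * 100
= 96.85%

113.8342 g FAME; Y = 96.85%


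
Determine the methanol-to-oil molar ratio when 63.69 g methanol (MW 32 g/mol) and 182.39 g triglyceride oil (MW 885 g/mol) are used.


Molar ratio = n_MeOH / n_oil = (MeOH/32) / (oil/885) = (MeOH * 885) / (32 * oil)
= (63.69 * 885) / (32 * 182.39)
= 9.6575

9.6575


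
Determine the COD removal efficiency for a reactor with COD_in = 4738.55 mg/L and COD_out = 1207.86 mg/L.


eta = (COD_in - COD_out) / COD_in * 100
= (4738.55 - 1207.86) / 4738.55 * 100
= 74.5099%

74.5099%


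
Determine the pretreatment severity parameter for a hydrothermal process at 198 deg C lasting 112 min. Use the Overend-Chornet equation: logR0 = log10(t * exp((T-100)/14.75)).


logR0 = log10(t * exp((T - 100) / 14.75))
= log10(112 * exp((198 - 100) / 14.75))
= 4.9347

4.9347


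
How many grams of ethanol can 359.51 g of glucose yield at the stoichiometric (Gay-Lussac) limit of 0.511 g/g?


Theoretical ethanol yield: m_EtOH = 0.511 * m_glucose
m_EtOH = 0.511 * 359.51 = 183.7096 g

183.7096 g


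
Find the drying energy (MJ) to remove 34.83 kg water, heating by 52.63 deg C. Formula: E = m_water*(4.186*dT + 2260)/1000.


E = m_water * (4.186 * dT + 2260) / 1000
= 34.83 * (4.186 * 52.63 + 2260) / 1000
= 86.3892 MJ

86.3892 MJ


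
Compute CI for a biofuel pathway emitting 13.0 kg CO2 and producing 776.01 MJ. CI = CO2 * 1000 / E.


CI = CO2 * 1000 / E
= 13.0 * 1000 / 776.01
= 16.7524 g CO2/MJ

16.7524 g CO2/MJ


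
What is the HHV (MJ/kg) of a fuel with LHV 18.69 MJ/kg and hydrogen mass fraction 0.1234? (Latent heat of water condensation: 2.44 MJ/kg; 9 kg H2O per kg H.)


HHV = LHV + H_frac * 9 * 2.44
= 18.69 + 0.1234 * 9 * 2.44
= 21.3999 MJ/kg

21.3999 MJ/kg


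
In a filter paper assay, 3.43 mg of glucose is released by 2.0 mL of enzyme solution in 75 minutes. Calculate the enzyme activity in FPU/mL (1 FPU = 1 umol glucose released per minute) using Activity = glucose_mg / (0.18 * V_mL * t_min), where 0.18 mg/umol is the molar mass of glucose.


Activity = glucose_mg / (0.18 mg/umol * V_mL * t_min)
= 3.43 / (0.18 * 2.0 * 75)
= 0.1270 FPU/mL

0.1270 FPU/mL


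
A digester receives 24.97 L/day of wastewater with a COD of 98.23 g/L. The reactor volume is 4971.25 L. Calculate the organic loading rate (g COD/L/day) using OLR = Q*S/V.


OLR = Q * S / V
= 24.97 * 98.23 / 4971.25
= 0.4934 g/L/day

0.4934 g/L/day


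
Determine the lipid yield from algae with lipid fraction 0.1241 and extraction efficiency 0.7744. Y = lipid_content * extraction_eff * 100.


Y = lipid_content * extraction_eff * 100
= 0.1241 * 0.7744 * 100
= 9.6103%

9.6103%


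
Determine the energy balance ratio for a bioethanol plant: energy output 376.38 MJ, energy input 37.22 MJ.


EROI = E_out / E_in
= 376.38 / 37.22
= 10.1123

10.1123


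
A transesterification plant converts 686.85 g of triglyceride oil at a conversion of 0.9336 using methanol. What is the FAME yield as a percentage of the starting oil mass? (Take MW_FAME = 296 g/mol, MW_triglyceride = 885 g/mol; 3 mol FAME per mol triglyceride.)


m_FAME = oil * conv * (3 * 296 / 885) = oil * conv * (888/885)
= 686.85 * 0.9336 * 888 / 885
= 643.4169 g
Y = m_FAME / oil * 100 = conv * (888/885) * 100
= 0.9336 * 888 / 885 * 100
= 93.68%

93.68%


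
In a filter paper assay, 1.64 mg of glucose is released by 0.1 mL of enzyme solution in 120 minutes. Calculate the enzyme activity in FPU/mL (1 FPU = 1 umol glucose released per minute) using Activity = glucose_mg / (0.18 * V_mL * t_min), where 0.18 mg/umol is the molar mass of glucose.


Activity = glucose_mg / (0.18 mg/umol * V_mL * t_min)
= 1.64 / (0.18 * 0.1 * 120)
= 0.7593 FPU/mL

0.7593 FPU/mL


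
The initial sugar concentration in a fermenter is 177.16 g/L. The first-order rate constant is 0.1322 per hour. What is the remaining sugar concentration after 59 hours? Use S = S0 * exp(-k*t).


S = S0 * exp(-k * t)
S = 177.16 * exp(-0.1322 * 59)
S = 0.0726 g/L

0.0726 g/L


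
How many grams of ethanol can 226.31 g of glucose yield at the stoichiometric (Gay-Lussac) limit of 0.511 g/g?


Theoretical ethanol yield: m_EtOH = 0.511 * m_glucose
m_EtOH = 0.511 * 226.31 = 115.6444 g

115.6444 g


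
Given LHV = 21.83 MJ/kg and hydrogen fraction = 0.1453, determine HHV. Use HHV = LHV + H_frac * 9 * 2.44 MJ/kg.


HHV = LHV + H_frac * 9 * 2.44
= 21.83 + 0.1453 * 9 * 2.44
= 25.0208 MJ/kg

25.0208 MJ/kg


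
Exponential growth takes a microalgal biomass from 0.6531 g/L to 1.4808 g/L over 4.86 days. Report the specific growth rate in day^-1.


mu = ln(X2/X1) / dt
= ln(1.4808/0.6531) / 4.86
= 0.1684 per day

0.1684 per day


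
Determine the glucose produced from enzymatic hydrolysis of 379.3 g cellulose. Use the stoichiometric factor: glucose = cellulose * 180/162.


glucose = cellulose * 180/162
= 379.3 * 180/162
= 421.4444 g

421.4444 g


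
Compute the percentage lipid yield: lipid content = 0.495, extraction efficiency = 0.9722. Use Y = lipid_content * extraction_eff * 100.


Y = lipid_content * extraction_eff * 100
= 0.495 * 0.9722 * 100
= 48.1239%

48.1239%


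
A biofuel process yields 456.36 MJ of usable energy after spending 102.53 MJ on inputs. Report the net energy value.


NEV = E_out - E_in
= 456.36 - 102.53
= 353.8300 MJ

353.8300 MJ


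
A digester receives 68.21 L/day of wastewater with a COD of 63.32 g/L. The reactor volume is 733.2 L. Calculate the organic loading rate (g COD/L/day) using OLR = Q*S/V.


OLR = Q * S / V
= 68.21 * 63.32 / 733.2
= 5.8907 g/L/day

5.8907 g/L/day


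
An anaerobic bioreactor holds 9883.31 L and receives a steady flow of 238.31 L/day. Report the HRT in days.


HRT = V / Q
= 9883.31 / 238.31
= 41.4725 days

41.4725 days
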